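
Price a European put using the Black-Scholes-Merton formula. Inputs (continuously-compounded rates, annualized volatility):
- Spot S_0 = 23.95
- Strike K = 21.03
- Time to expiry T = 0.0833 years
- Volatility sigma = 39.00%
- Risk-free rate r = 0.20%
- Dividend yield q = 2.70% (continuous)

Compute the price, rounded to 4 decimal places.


d1 = (ln(S/K) + (r - q + 0.5*sigma^2) * T) / (sigma * sqrt(T)) = 1.19287371
d2 = d1 - sigma * sqrt(T) = 1.08031292
exp(-rT) = 0.99983341; exp(-qT) = 0.99775343
P = K * exp(-rT) * N(-d2) - S_0 * exp(-qT) * N(-d1)
N(-d1) = 0.11645942; N(-d2) = 0.14000143
P = 21.0300 * 0.99983341 * 0.14000143 - 23.9500 * 0.99775343 * 0.11645942 = 0.1608

Answer: Price = 0.1608


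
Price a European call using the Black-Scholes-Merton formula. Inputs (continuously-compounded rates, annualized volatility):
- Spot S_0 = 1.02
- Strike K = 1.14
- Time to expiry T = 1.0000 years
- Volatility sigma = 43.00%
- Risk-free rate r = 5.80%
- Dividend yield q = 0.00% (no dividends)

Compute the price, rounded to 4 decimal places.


d1 = (ln(S/K) + (r - q + 0.5*sigma^2) * T) / (sigma * sqrt(T)) = 0.09121945
d2 = d1 - sigma * sqrt(T) = -0.33878055
exp(-rT) = 0.94364995; exp(-qT) = 1.00000000
C = S_0 * exp(-qT) * N(d1) - K * exp(-rT) * N(d2)
N(d1) = 0.53634089; N(d2) = 0.36738753
C = 1.0200 * 1.00000000 * 0.53634089 - 1.1400 * 0.94364995 * 0.36738753 = 0.1518

Answer: Price = 0.1518


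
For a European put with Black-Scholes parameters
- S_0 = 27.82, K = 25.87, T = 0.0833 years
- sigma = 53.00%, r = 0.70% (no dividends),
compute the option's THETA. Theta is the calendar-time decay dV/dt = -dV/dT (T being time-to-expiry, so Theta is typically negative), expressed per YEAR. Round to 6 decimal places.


Answer: Theta = -8.671813

Derivation:
d1 = 0.5553724256; d2 = 0.4024052069
phi(d1) = 0.3419270739; exp(-qT) = 1.0000000000; exp(-rT) = 0.9994170700
Theta = -S*exp(-qT)*phi(d1)*sigma/(2*sqrt(T)) + r*K*exp(-rT)*N(-d2) - q*S*exp(-qT)*N(-d1)
N(-d1) = 0.2893199746; N(-d2) = 0.3436929193; sqrt(T) = 0.2886173938
Term 1 = -27.8200 * 1.0000000000 * 0.3419270739 * 0.5300 / (2 * 0.2886173938) = -8.7340161094
Term 2 = 0.0070 * 25.8700 * 0.9994170700 * 0.3436929193 = 0.0622030696
Term 3 = 0 (no dividend yield, q = 0)
Theta = -8.7340161094 + (0.0622030696) + (0.0000000000) = -8.671813


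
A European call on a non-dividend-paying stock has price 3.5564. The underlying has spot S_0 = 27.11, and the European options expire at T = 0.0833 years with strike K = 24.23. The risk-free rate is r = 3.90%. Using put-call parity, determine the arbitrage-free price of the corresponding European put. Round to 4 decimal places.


Answer: Put price = 0.5978

Derivation:
Put-call parity: C - P = S_0 * exp(-qT) - K * exp(-rT).
S_0 * exp(-qT) = 27.1100 * 1.00000000 = 27.11000000
K * exp(-rT) = 24.2300 * 0.99675657 = 24.15141172
P = C - S*exp(-qT) + K*exp(-rT)
P = 3.5564 - 27.11000000 + 24.15141172 = 0.5978


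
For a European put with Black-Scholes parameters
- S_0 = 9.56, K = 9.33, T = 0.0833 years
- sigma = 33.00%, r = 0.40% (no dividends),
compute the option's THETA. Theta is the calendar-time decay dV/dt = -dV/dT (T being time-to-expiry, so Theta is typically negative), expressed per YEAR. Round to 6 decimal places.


d1 = 0.3068085863; d2 = 0.2115648463
phi(d1) = 0.3806007751; exp(-qT) = 1.0000000000; exp(-rT) = 0.9996668555
Theta = -S*exp(-qT)*phi(d1)*sigma/(2*sqrt(T)) + r*K*exp(-rT)*N(-d2) - q*S*exp(-qT)*N(-d1)
N(-d1) = 0.3794945362; N(-d2) = 0.4162232685; sqrt(T) = 0.2886173938
Term 1 = -9.5600 * 1.0000000000 * 0.3806007751 * 0.3300 / (2 * 0.2886173938) = -2.0801229432
Term 2 = 0.0040 * 9.3300 * 0.9996668555 * 0.4162232685 = 0.0155282775
Term 3 = 0 (no dividend yield, q = 0)
Theta = -2.0801229432 + (0.0155282775) + (0.0000000000) = -2.064595

Answer: Theta = -2.064595


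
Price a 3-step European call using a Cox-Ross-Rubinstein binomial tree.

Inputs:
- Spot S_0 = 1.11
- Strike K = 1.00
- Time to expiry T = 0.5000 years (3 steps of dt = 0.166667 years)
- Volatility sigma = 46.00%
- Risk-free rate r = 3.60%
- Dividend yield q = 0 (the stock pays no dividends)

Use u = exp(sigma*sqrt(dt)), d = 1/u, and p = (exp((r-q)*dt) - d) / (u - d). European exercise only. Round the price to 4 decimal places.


dt = T/N = 0.166667
u = exp(sigma*sqrt(dt)) = 1.206585; d = 1/u = 0.828785
p = (exp((r-q)*dt) - d) / (u - d) = 0.469118
Discount per step: exp(-r*dt) = 0.994018
Stock lattice S(k, i) with i counting down-moves:
  k=0: S(0,0) = 1.1100
  k=1: S(1,0) = 1.3393; S(1,1) = 0.9200
  k=2: S(2,0) = 1.6160; S(2,1) = 1.1100; S(2,2) = 0.7624
  k=3: S(3,0) = 1.9498; S(3,1) = 1.3393; S(3,2) = 0.9200; S(3,3) = 0.6319
Terminal payoffs V(N, i) = max(S_T - K, 0):
  V(3,0) = 0.949831; V(3,1) = 0.339310; V(3,2) = 0.000000; V(3,3) = 0.000000
Backward induction: V(k, i) = exp(-r*dt) * [p * V(k+1, i) + (1-p) * V(k+1, i+1)].
  V(2,0) = exp(-r*dt) * [p*0.949831 + (1-p)*0.339310] = 0.621973
  V(2,1) = exp(-r*dt) * [p*0.339310 + (1-p)*0.000000] = 0.158224
  V(2,2) = exp(-r*dt) * [p*0.000000 + (1-p)*0.000000] = 0.000000
  V(1,0) = exp(-r*dt) * [p*0.621973 + (1-p)*0.158224] = 0.373529
  V(1,1) = exp(-r*dt) * [p*0.158224 + (1-p)*0.000000] = 0.073782
  V(0,0) = exp(-r*dt) * [p*0.373529 + (1-p)*0.073782] = 0.213116

Answer: Price = V(0,0) = 0.2131


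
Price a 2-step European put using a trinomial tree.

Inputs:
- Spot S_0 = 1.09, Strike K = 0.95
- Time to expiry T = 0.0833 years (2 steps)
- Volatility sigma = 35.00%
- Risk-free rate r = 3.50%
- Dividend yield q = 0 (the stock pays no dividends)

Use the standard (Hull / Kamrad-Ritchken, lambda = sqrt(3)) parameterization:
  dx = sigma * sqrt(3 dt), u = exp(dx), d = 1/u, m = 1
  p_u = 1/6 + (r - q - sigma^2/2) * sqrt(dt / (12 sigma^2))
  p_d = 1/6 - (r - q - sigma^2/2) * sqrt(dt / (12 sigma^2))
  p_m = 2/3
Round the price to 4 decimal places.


dt = T/N = 0.041650; dx = sigma*sqrt(3*dt) = 0.123719
u = exp(dx) = 1.131698; d = 1/u = 0.883628
p_u = 0.162248, p_m = 0.666667, p_d = 0.171085
Discount per step: exp(-r*dt) = 0.998543
Stock lattice S(k, j) with j the centered position index:
  k=0: S(0,+0) = 1.0900
  k=1: S(1,-1) = 0.9632; S(1,+0) = 1.0900; S(1,+1) = 1.2336
  k=2: S(2,-2) = 0.8511; S(2,-1) = 0.9632; S(2,+0) = 1.0900; S(2,+1) = 1.2336; S(2,+2) = 1.3960
Terminal payoffs V(N, j) = max(K - S_T, 0):
  V(2,-2) = 0.098929; V(2,-1) = 0.000000; V(2,+0) = 0.000000; V(2,+1) = 0.000000; V(2,+2) = 0.000000
Backward induction: V(k, j) = exp(-r*dt) * [p_u * V(k+1, j+1) + p_m * V(k+1, j) + p_d * V(k+1, j-1)]
  V(1,-1) = exp(-r*dt) * [p_u*0.000000 + p_m*0.000000 + p_d*0.098929] = 0.016901
  V(1,+0) = exp(-r*dt) * [p_u*0.000000 + p_m*0.000000 + p_d*0.000000] = 0.000000
  V(1,+1) = exp(-r*dt) * [p_u*0.000000 + p_m*0.000000 + p_d*0.000000] = 0.000000
  V(0,+0) = exp(-r*dt) * [p_u*0.000000 + p_m*0.000000 + p_d*0.016901] = 0.002887

Answer: Price = V(0,0) = 0.0029


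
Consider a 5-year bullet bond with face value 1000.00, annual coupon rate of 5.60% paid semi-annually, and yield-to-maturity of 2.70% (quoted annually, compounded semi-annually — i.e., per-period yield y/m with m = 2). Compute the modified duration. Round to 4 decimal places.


Coupon per period c = face * coupon_rate / m = 28.000000
Periods per year m = 2; per-period yield y/m = 0.013500
Number of cashflows N = 10
Cashflows (t years, CF_t, discount factor 1/(1+y/m)^(m*t), PV):
  t = 0.5000: CF_t = 28.000000, DF = 0.986680, PV = 27.627035
  t = 1.0000: CF_t = 28.000000, DF = 0.973537, PV = 27.259038
  t = 1.5000: CF_t = 28.000000, DF = 0.960569, PV = 26.895943
  t = 2.0000: CF_t = 28.000000, DF = 0.947774, PV = 26.537684
  t = 2.5000: CF_t = 28.000000, DF = 0.935150, PV = 26.184197
  t = 3.0000: CF_t = 28.000000, DF = 0.922694, PV = 25.835419
  t = 3.5000: CF_t = 28.000000, DF = 0.910403, PV = 25.491287
  t = 4.0000: CF_t = 28.000000, DF = 0.898276, PV = 25.151738
  t = 4.5000: CF_t = 28.000000, DF = 0.886311, PV = 24.816713
  t = 5.0000: CF_t = 1028.000000, DF = 0.874505, PV = 898.991498
Price P = sum_t PV_t = 1134.790552
First compute Macaulay numerator sum_t t * PV_t:
  t * PV_t at t = 0.5000: 13.813518
  t * PV_t at t = 1.0000: 27.259038
  t * PV_t at t = 1.5000: 40.343914
  t * PV_t at t = 2.0000: 53.075368
  t * PV_t at t = 2.5000: 65.460493
  t * PV_t at t = 3.0000: 77.506258
  t * PV_t at t = 3.5000: 89.219504
  t * PV_t at t = 4.0000: 100.606954
  t * PV_t at t = 4.5000: 111.675207
  t * PV_t at t = 5.0000: 4494.957488
Macaulay duration D = 5073.917742 / 1134.790552 = 4.471237
Modified duration = D / (1 + y/m) = 4.471237 / (1 + 0.013500) = 4.411680

Answer: Modified duration = 4.4117


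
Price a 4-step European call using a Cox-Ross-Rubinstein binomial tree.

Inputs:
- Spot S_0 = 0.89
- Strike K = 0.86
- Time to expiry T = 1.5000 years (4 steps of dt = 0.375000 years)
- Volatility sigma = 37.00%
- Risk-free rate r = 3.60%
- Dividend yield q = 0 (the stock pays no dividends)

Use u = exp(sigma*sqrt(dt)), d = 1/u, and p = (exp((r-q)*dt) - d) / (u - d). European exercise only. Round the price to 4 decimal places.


dt = T/N = 0.375000
u = exp(sigma*sqrt(dt)) = 1.254300; d = 1/u = 0.797257
p = (exp((r-q)*dt) - d) / (u - d) = 0.473335
Discount per step: exp(-r*dt) = 0.986591
Stock lattice S(k, i) with i counting down-moves:
  k=0: S(0,0) = 0.8900
  k=1: S(1,0) = 1.1163; S(1,1) = 0.7096
  k=2: S(2,0) = 1.4002; S(2,1) = 0.8900; S(2,2) = 0.5657
  k=3: S(3,0) = 1.7563; S(3,1) = 1.1163; S(3,2) = 0.7096; S(3,3) = 0.4510
  k=4: S(4,0) = 2.2029; S(4,1) = 1.4002; S(4,2) = 0.8900; S(4,3) = 0.5657; S(4,4) = 0.3596
Terminal payoffs V(N, i) = max(S_T - K, 0):
  V(4,0) = 1.342906; V(4,1) = 0.540209; V(4,2) = 0.030000; V(4,3) = 0.000000; V(4,4) = 0.000000
Backward induction: V(k, i) = exp(-r*dt) * [p * V(k+1, i) + (1-p) * V(k+1, i+1)].
  V(3,0) = exp(-r*dt) * [p*1.342906 + (1-p)*0.540209] = 0.907815
  V(3,1) = exp(-r*dt) * [p*0.540209 + (1-p)*0.030000] = 0.267859
  V(3,2) = exp(-r*dt) * [p*0.030000 + (1-p)*0.000000] = 0.014010
  V(3,3) = exp(-r*dt) * [p*0.000000 + (1-p)*0.000000] = 0.000000
  V(2,0) = exp(-r*dt) * [p*0.907815 + (1-p)*0.267859] = 0.563119
  V(2,1) = exp(-r*dt) * [p*0.267859 + (1-p)*0.014010] = 0.132366
  V(2,2) = exp(-r*dt) * [p*0.014010 + (1-p)*0.000000] = 0.006542
  V(1,0) = exp(-r*dt) * [p*0.563119 + (1-p)*0.132366] = 0.331747
  V(1,1) = exp(-r*dt) * [p*0.132366 + (1-p)*0.006542] = 0.065213
  V(0,0) = exp(-r*dt) * [p*0.331747 + (1-p)*0.065213] = 0.188807

Answer: Price = V(0,0) = 0.1888


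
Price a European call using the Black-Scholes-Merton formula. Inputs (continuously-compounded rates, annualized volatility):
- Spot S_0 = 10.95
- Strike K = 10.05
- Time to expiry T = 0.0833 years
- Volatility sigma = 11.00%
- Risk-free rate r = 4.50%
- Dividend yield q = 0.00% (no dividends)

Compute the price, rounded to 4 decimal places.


d1 = (ln(S/K) + (r - q + 0.5*sigma^2) * T) / (sigma * sqrt(T)) = 2.83543948
d2 = d1 - sigma * sqrt(T) = 2.80369156
exp(-rT) = 0.99625852; exp(-qT) = 1.00000000
C = S_0 * exp(-qT) * N(d1) - K * exp(-rT) * N(d2)
N(d1) = 0.99771187; N(d2) = 0.99747394
C = 10.9500 * 1.00000000 * 0.99771187 - 10.0500 * 0.99625852 * 0.99747394 = 0.9378

Answer: Price = 0.9378


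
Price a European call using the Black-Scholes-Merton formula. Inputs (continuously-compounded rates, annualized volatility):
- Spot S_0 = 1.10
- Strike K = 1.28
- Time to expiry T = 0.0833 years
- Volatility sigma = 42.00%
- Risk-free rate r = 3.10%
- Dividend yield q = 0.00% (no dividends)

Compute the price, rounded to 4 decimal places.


Answer: Price = 0.0076

Derivation:
d1 = (ln(S/K) + (r - q + 0.5*sigma^2) * T) / (sigma * sqrt(T)) = -1.16830019
d2 = d1 - sigma * sqrt(T) = -1.28951950
exp(-rT) = 0.99742103; exp(-qT) = 1.00000000
C = S_0 * exp(-qT) * N(d1) - K * exp(-rT) * N(d2)
N(d1) = 0.12134285; N(d2) = 0.09860877
C = 1.1000 * 1.00000000 * 0.12134285 - 1.2800 * 0.99742103 * 0.09860877 = 0.0076


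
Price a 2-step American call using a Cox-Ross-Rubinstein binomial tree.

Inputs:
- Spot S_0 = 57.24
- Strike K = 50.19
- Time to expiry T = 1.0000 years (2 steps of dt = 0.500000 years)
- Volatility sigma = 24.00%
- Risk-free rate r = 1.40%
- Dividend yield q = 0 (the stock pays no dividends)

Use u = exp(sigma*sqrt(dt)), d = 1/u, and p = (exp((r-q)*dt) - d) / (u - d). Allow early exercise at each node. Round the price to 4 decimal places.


Answer: Price = V(0,0) = 10.2774

Derivation:
dt = T/N = 0.500000
u = exp(sigma*sqrt(dt)) = 1.184956; d = 1/u = 0.843913
p = (exp((r-q)*dt) - d) / (u - d) = 0.478272
Discount per step: exp(-r*dt) = 0.993024
Stock lattice S(k, i) with i counting down-moves:
  k=0: S(0,0) = 57.2400
  k=1: S(1,0) = 67.8269; S(1,1) = 48.3056
  k=2: S(2,0) = 80.3719; S(2,1) = 57.2400; S(2,2) = 40.7657
Terminal payoffs V(N, i) = max(S_T - K, 0):
  V(2,0) = 30.181868; V(2,1) = 7.050000; V(2,2) = 0.000000
Backward induction: V(k, i) = exp(-r*dt) * [p * V(k+1, i) + (1-p) * V(k+1, i+1)]; then take max(V_cont, immediate exercise) for American.
  V(1,0) = exp(-r*dt) * [p*30.181868 + (1-p)*7.050000] = 17.986984; exercise = 17.636880; V(1,0) = max -> 17.986984
  V(1,1) = exp(-r*dt) * [p*7.050000 + (1-p)*0.000000] = 3.348300; exercise = 0.000000; V(1,1) = max -> 3.348300
  V(0,0) = exp(-r*dt) * [p*17.986984 + (1-p)*3.348300] = 10.277385; exercise = 7.050000; V(0,0) = max -> 10.277385


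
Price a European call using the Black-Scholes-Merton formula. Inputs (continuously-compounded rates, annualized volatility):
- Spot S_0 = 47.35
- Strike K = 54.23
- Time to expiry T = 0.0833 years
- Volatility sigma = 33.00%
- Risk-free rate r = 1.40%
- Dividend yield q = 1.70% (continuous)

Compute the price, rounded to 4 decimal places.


d1 = (ln(S/K) + (r - q + 0.5*sigma^2) * T) / (sigma * sqrt(T)) = -1.37942563
d2 = d1 - sigma * sqrt(T) = -1.47466937
exp(-rT) = 0.99883448; exp(-qT) = 0.99858490
C = S_0 * exp(-qT) * N(d1) - K * exp(-rT) * N(d2)
N(d1) = 0.08388178; N(d2) = 0.07015073
C = 47.3500 * 0.99858490 * 0.08388178 - 54.2300 * 0.99883448 * 0.07015073 = 0.1663

Answer: Price = 0.1663


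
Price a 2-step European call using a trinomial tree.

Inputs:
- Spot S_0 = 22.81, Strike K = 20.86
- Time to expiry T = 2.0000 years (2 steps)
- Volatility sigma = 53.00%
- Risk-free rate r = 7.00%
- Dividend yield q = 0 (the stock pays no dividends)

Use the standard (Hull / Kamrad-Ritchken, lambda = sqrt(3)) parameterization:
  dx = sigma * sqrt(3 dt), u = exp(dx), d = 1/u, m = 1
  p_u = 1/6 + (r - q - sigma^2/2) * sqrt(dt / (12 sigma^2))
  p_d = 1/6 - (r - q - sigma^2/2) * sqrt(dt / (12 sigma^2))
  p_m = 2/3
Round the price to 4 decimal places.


dt = T/N = 1.000000; dx = sigma*sqrt(3*dt) = 0.917987
u = exp(dx) = 2.504244; d = 1/u = 0.399322
p_u = 0.128295, p_m = 0.666667, p_d = 0.205039
Discount per step: exp(-r*dt) = 0.932394
Stock lattice S(k, j) with j the centered position index:
  k=0: S(0,+0) = 22.8100
  k=1: S(1,-1) = 9.1085; S(1,+0) = 22.8100; S(1,+1) = 57.1218
  k=2: S(2,-2) = 3.6372; S(2,-1) = 9.1085; S(2,+0) = 22.8100; S(2,+1) = 57.1218; S(2,+2) = 143.0469
Terminal payoffs V(N, j) = max(S_T - K, 0):
  V(2,-2) = 0.000000; V(2,-1) = 0.000000; V(2,+0) = 1.950000; V(2,+1) = 36.261808; V(2,+2) = 122.186949
Backward induction: V(k, j) = exp(-r*dt) * [p_u * V(k+1, j+1) + p_m * V(k+1, j) + p_d * V(k+1, j-1)]
  V(1,-1) = exp(-r*dt) * [p_u*1.950000 + p_m*0.000000 + p_d*0.000000] = 0.233261
  V(1,+0) = exp(-r*dt) * [p_u*36.261808 + p_m*1.950000 + p_d*0.000000] = 5.549791
  V(1,+1) = exp(-r*dt) * [p_u*122.186949 + p_m*36.261808 + p_d*1.950000] = 37.529128
  V(0,+0) = exp(-r*dt) * [p_u*37.529128 + p_m*5.549791 + p_d*0.233261] = 7.983599

Answer: Price = V(0,0) = 7.9836


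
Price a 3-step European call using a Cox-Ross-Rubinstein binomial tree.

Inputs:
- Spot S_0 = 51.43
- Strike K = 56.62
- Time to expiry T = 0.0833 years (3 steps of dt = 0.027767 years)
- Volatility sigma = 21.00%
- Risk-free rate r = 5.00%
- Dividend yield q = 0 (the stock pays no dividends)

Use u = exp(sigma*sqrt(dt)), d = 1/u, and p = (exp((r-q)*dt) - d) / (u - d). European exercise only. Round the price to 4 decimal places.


Answer: Price = V(0,0) = 0.0668

Derivation:
dt = T/N = 0.027767
u = exp(sigma*sqrt(dt)) = 1.035612; d = 1/u = 0.965612
p = (exp((r-q)*dt) - d) / (u - d) = 0.511100
Discount per step: exp(-r*dt) = 0.998613
Stock lattice S(k, i) with i counting down-moves:
  k=0: S(0,0) = 51.4300
  k=1: S(1,0) = 53.2615; S(1,1) = 49.6614
  k=2: S(2,0) = 55.1583; S(2,1) = 51.4300; S(2,2) = 47.9537
  k=3: S(3,0) = 57.1226; S(3,1) = 53.2615; S(3,2) = 49.6614; S(3,3) = 46.3047
Terminal payoffs V(N, i) = max(S_T - K, 0):
  V(3,0) = 0.502647; V(3,1) = 0.000000; V(3,2) = 0.000000; V(3,3) = 0.000000
Backward induction: V(k, i) = exp(-r*dt) * [p * V(k+1, i) + (1-p) * V(k+1, i+1)].
  V(2,0) = exp(-r*dt) * [p*0.502647 + (1-p)*0.000000] = 0.256546
  V(2,1) = exp(-r*dt) * [p*0.000000 + (1-p)*0.000000] = 0.000000
  V(2,2) = exp(-r*dt) * [p*0.000000 + (1-p)*0.000000] = 0.000000
  V(1,0) = exp(-r*dt) * [p*0.256546 + (1-p)*0.000000] = 0.130939
  V(1,1) = exp(-r*dt) * [p*0.000000 + (1-p)*0.000000] = 0.000000
  V(0,0) = exp(-r*dt) * [p*0.130939 + (1-p)*0.000000] = 0.066830


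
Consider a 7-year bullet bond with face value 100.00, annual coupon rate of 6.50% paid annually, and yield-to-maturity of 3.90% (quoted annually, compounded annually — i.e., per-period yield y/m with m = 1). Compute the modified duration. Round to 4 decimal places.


Coupon per period c = face * coupon_rate / m = 6.500000
Periods per year m = 1; per-period yield y/m = 0.039000
Number of cashflows N = 7
Cashflows (t years, CF_t, discount factor 1/(1+y/m)^(m*t), PV):
  t = 1.0000: CF_t = 6.500000, DF = 0.962464, PV = 6.256015
  t = 2.0000: CF_t = 6.500000, DF = 0.926337, PV = 6.021189
  t = 3.0000: CF_t = 6.500000, DF = 0.891566, PV = 5.795177
  t = 4.0000: CF_t = 6.500000, DF = 0.858100, PV = 5.577649
  t = 5.0000: CF_t = 6.500000, DF = 0.825890, PV = 5.368286
  t = 6.0000: CF_t = 6.500000, DF = 0.794889, PV = 5.166781
  t = 7.0000: CF_t = 106.500000, DF = 0.765052, PV = 81.478078
Price P = sum_t PV_t = 115.663175
First compute Macaulay numerator sum_t t * PV_t:
  t * PV_t at t = 1.0000: 6.256015
  t * PV_t at t = 2.0000: 12.042378
  t * PV_t at t = 3.0000: 17.385531
  t * PV_t at t = 4.0000: 22.310595
  t * PV_t at t = 5.0000: 26.841428
  t * PV_t at t = 6.0000: 31.000687
  t * PV_t at t = 7.0000: 570.346545
Macaulay duration D = 686.183180 / 115.663175 = 5.932599
Modified duration = D / (1 + y/m) = 5.932599 / (1 + 0.039000) = 5.709912

Answer: Modified duration = 5.7099


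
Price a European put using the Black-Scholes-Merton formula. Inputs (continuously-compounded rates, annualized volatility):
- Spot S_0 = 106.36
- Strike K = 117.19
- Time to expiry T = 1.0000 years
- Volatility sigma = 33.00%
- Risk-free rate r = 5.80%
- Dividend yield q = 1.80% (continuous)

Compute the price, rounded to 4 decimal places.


d1 = (ln(S/K) + (r - q + 0.5*sigma^2) * T) / (sigma * sqrt(T)) = -0.00762722
d2 = d1 - sigma * sqrt(T) = -0.33762722
exp(-rT) = 0.94364995; exp(-qT) = 0.98216103
P = K * exp(-rT) * N(-d2) - S_0 * exp(-qT) * N(-d1)
N(-d1) = 0.50304279; N(-d2) = 0.63217794
P = 117.1900 * 0.94364995 * 0.63217794 - 106.3600 * 0.98216103 * 0.50304279 = 17.3611

Answer: Price = 17.3611


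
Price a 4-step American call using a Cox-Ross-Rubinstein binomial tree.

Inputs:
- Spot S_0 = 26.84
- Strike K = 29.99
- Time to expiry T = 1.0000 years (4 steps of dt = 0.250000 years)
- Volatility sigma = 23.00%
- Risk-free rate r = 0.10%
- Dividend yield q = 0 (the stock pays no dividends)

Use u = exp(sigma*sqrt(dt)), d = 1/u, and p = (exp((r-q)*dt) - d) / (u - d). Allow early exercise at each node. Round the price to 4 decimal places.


dt = T/N = 0.250000
u = exp(sigma*sqrt(dt)) = 1.121873; d = 1/u = 0.891366
p = (exp((r-q)*dt) - d) / (u - d) = 0.472366
Discount per step: exp(-r*dt) = 0.999750
Stock lattice S(k, i) with i counting down-moves:
  k=0: S(0,0) = 26.8400
  k=1: S(1,0) = 30.1111; S(1,1) = 23.9243
  k=2: S(2,0) = 33.7808; S(2,1) = 26.8400; S(2,2) = 21.3253
  k=3: S(3,0) = 37.8978; S(3,1) = 30.1111; S(3,2) = 23.9243; S(3,3) = 19.0086
  k=4: S(4,0) = 42.5165; S(4,1) = 33.7808; S(4,2) = 26.8400; S(4,3) = 21.3253; S(4,4) = 16.9437
Terminal payoffs V(N, i) = max(S_T - K, 0):
  V(4,0) = 12.526546; V(4,1) = 3.790824; V(4,2) = 0.000000; V(4,3) = 0.000000; V(4,4) = 0.000000
Backward induction: V(k, i) = exp(-r*dt) * [p * V(k+1, i) + (1-p) * V(k+1, i+1)]; then take max(V_cont, immediate exercise) for American.
  V(3,0) = exp(-r*dt) * [p*12.526546 + (1-p)*3.790824] = 7.915306; exercise = 7.907809; V(3,0) = max -> 7.915306
  V(3,1) = exp(-r*dt) * [p*3.790824 + (1-p)*0.000000] = 1.790210; exercise = 0.121083; V(3,1) = max -> 1.790210
  V(3,2) = exp(-r*dt) * [p*0.000000 + (1-p)*0.000000] = 0.000000; exercise = 0.000000; V(3,2) = max -> 0.000000
  V(3,3) = exp(-r*dt) * [p*0.000000 + (1-p)*0.000000] = 0.000000; exercise = 0.000000; V(3,3) = max -> 0.000000
  V(2,0) = exp(-r*dt) * [p*7.915306 + (1-p)*1.790210] = 4.682329; exercise = 3.790824; V(2,0) = max -> 4.682329
  V(2,1) = exp(-r*dt) * [p*1.790210 + (1-p)*0.000000] = 0.845424; exercise = 0.000000; V(2,1) = max -> 0.845424
  V(2,2) = exp(-r*dt) * [p*0.000000 + (1-p)*0.000000] = 0.000000; exercise = 0.000000; V(2,2) = max -> 0.000000
  V(1,0) = exp(-r*dt) * [p*4.682329 + (1-p)*0.845424] = 2.657184; exercise = 0.121083; V(1,0) = max -> 2.657184
  V(1,1) = exp(-r*dt) * [p*0.845424 + (1-p)*0.000000] = 0.399250; exercise = 0.000000; V(1,1) = max -> 0.399250
  V(0,0) = exp(-r*dt) * [p*2.657184 + (1-p)*0.399250] = 1.465456; exercise = 0.000000; V(0,0) = max -> 1.465456

Answer: Price = V(0,0) = 1.4655


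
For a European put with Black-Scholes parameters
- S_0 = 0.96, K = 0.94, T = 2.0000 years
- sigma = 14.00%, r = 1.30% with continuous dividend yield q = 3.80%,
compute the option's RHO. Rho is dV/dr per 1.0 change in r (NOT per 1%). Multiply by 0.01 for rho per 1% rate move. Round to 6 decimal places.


Answer: Rho = -1.093277

Derivation:
d1 = -0.0472074124; d2 = -0.2451973111
phi(d1) = 0.3984979986; exp(-qT) = 0.9268162066; exp(-rT) = 0.9743350896
N(-d2) = 0.5968481709
Rho = -K*T*exp(-rT)*N(-d2) = -0.9400 * 2.0000 * 0.9743350896 * 0.5968481709 = -1.093277


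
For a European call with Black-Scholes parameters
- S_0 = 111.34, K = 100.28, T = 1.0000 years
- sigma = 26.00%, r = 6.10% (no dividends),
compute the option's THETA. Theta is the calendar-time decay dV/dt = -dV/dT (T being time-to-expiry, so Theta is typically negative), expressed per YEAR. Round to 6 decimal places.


Answer: Theta = -8.296457

Derivation:
d1 = 0.7670088826; d2 = 0.5070088826
phi(d1) = 0.2972773177; exp(-qT) = 1.0000000000; exp(-rT) = 0.9408232398
Theta = -S*exp(-qT)*phi(d1)*sigma/(2*sqrt(T)) - r*K*exp(-rT)*N(d2) + q*S*exp(-qT)*N(d1)
N(d1) = 0.7784618828; N(d2) = 0.6939257069; sqrt(T) = 1.0000000000
Term 1 = -111.3400 * 1.0000000000 * 0.2972773177 * 0.2600 / (2 * 1.0000000000) = -4.3028513519
Term 2 = -0.0610 * 100.2800 * 0.9408232398 * 0.6939257069 = -3.9936056069
Term 3 = 0 (no dividend yield, q = 0)
Theta = -4.3028513519 + (-3.9936056069) + (0.0000000000) = -8.296457


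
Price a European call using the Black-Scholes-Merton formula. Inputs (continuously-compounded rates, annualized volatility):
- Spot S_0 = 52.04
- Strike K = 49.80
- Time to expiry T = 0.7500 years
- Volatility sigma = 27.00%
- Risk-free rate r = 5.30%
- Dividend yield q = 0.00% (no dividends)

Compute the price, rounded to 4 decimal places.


d1 = (ln(S/K) + (r - q + 0.5*sigma^2) * T) / (sigma * sqrt(T)) = 0.47507446
d2 = d1 - sigma * sqrt(T) = 0.24124760
exp(-rT) = 0.96102967; exp(-qT) = 1.00000000
C = S_0 * exp(-qT) * N(d1) - K * exp(-rT) * N(d2)
N(d1) = 0.68263305; N(d2) = 0.59531839
C = 52.0400 * 1.00000000 * 0.68263305 - 49.8000 * 0.96102967 * 0.59531839 = 7.0327

Answer: Price = 7.0327


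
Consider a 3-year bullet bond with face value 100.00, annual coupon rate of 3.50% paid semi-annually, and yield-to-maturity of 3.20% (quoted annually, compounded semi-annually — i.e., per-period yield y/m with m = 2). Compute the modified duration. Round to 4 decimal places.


Coupon per period c = face * coupon_rate / m = 1.750000
Periods per year m = 2; per-period yield y/m = 0.016000
Number of cashflows N = 6
Cashflows (t years, CF_t, discount factor 1/(1+y/m)^(m*t), PV):
  t = 0.5000: CF_t = 1.750000, DF = 0.984252, PV = 1.722441
  t = 1.0000: CF_t = 1.750000, DF = 0.968752, PV = 1.695316
  t = 1.5000: CF_t = 1.750000, DF = 0.953496, PV = 1.668618
  t = 2.0000: CF_t = 1.750000, DF = 0.938480, PV = 1.642341
  t = 2.5000: CF_t = 1.750000, DF = 0.923701, PV = 1.616477
  t = 3.0000: CF_t = 101.750000, DF = 0.909155, PV = 92.506483
Price P = sum_t PV_t = 100.851675
First compute Macaulay numerator sum_t t * PV_t:
  t * PV_t at t = 0.5000: 0.861220
  t * PV_t at t = 1.0000: 1.695316
  t * PV_t at t = 1.5000: 2.502927
  t * PV_t at t = 2.0000: 3.284681
  t * PV_t at t = 2.5000: 4.041192
  t * PV_t at t = 3.0000: 277.519449
Macaulay duration D = 289.904786 / 100.851675 = 2.874566
Modified duration = D / (1 + y/m) = 2.874566 / (1 + 0.016000) = 2.829297

Answer: Modified duration = 2.8293


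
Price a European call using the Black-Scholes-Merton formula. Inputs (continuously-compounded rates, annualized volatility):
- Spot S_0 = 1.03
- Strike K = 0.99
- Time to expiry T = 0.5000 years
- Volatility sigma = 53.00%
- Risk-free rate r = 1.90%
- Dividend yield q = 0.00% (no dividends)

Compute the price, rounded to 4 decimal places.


d1 = (ln(S/K) + (r - q + 0.5*sigma^2) * T) / (sigma * sqrt(T)) = 0.31842256
d2 = d1 - sigma * sqrt(T) = -0.05634403
exp(-rT) = 0.99054498; exp(-qT) = 1.00000000
C = S_0 * exp(-qT) * N(d1) - K * exp(-rT) * N(d2)
N(d1) = 0.62491779; N(d2) = 0.47753387
C = 1.0300 * 1.00000000 * 0.62491779 - 0.9900 * 0.99054498 * 0.47753387 = 0.1754

Answer: Price = 0.1754


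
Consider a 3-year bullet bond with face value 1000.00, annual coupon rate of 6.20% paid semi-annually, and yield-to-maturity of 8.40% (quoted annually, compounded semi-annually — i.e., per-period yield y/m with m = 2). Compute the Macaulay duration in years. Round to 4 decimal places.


Coupon per period c = face * coupon_rate / m = 31.000000
Periods per year m = 2; per-period yield y/m = 0.042000
Number of cashflows N = 6
Cashflows (t years, CF_t, discount factor 1/(1+y/m)^(m*t), PV):
  t = 0.5000: CF_t = 31.000000, DF = 0.959693, PV = 29.750480
  t = 1.0000: CF_t = 31.000000, DF = 0.921010, PV = 28.551324
  t = 1.5000: CF_t = 31.000000, DF = 0.883887, PV = 27.400503
  t = 2.0000: CF_t = 31.000000, DF = 0.848260, PV = 26.296068
  t = 2.5000: CF_t = 31.000000, DF = 0.814069, PV = 25.236150
  t = 3.0000: CF_t = 1031.000000, DF = 0.781257, PV = 805.475530
Price P = sum_t PV_t = 942.710056
Macaulay numerator sum_t t * PV_t:
  t * PV_t at t = 0.5000: 14.875240
  t * PV_t at t = 1.0000: 28.551324
  t * PV_t at t = 1.5000: 41.100755
  t * PV_t at t = 2.0000: 52.592136
  t * PV_t at t = 2.5000: 63.090375
  t * PV_t at t = 3.0000: 2416.426591
Macaulay duration D = (sum_t t * PV_t) / P = 2616.636421 / 942.710056 = 2.775653

Answer: Macaulay duration = 2.7757 years


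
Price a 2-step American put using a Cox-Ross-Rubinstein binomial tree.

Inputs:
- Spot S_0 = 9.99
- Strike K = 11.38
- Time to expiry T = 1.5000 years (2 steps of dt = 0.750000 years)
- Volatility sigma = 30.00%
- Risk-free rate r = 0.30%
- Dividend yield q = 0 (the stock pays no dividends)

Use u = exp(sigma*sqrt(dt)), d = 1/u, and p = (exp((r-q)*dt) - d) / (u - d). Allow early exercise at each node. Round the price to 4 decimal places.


dt = T/N = 0.750000
u = exp(sigma*sqrt(dt)) = 1.296681; d = 1/u = 0.771200
p = (exp((r-q)*dt) - d) / (u - d) = 0.439698
Discount per step: exp(-r*dt) = 0.997753
Stock lattice S(k, i) with i counting down-moves:
  k=0: S(0,0) = 9.9900
  k=1: S(1,0) = 12.9538; S(1,1) = 7.7043
  k=2: S(2,0) = 16.7970; S(2,1) = 9.9900; S(2,2) = 5.9415
Terminal payoffs V(N, i) = max(K - S_T, 0):
  V(2,0) = 0.000000; V(2,1) = 1.390000; V(2,2) = 5.438454
Backward induction: V(k, i) = exp(-r*dt) * [p * V(k+1, i) + (1-p) * V(k+1, i+1)]; then take max(V_cont, immediate exercise) for American.
  V(1,0) = exp(-r*dt) * [p*0.000000 + (1-p)*1.390000] = 0.777070; exercise = 0.000000; V(1,0) = max -> 0.777070
  V(1,1) = exp(-r*dt) * [p*1.390000 + (1-p)*5.438454] = 3.650136; exercise = 3.675713; V(1,1) = max -> 3.675713
  V(0,0) = exp(-r*dt) * [p*0.777070 + (1-p)*3.675713] = 2.395790; exercise = 1.390000; V(0,0) = max -> 2.395790

Answer: Price = V(0,0) = 2.3958


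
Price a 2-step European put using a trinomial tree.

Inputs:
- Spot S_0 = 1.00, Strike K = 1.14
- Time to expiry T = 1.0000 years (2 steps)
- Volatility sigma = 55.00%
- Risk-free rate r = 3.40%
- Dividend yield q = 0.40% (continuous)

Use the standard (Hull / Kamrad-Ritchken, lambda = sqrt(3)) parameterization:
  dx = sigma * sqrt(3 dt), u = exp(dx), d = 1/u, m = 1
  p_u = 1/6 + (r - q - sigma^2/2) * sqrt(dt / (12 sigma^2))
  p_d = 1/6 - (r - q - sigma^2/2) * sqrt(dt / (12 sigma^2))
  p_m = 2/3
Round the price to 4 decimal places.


dt = T/N = 0.500000; dx = sigma*sqrt(3*dt) = 0.673610
u = exp(dx) = 1.961304; d = 1/u = 0.509865
p_u = 0.121667, p_m = 0.666667, p_d = 0.211667
Discount per step: exp(-r*dt) = 0.983144
Stock lattice S(k, j) with j the centered position index:
  k=0: S(0,+0) = 1.0000
  k=1: S(1,-1) = 0.5099; S(1,+0) = 1.0000; S(1,+1) = 1.9613
  k=2: S(2,-2) = 0.2600; S(2,-1) = 0.5099; S(2,+0) = 1.0000; S(2,+1) = 1.9613; S(2,+2) = 3.8467
Terminal payoffs V(N, j) = max(K - S_T, 0):
  V(2,-2) = 0.880038; V(2,-1) = 0.630135; V(2,+0) = 0.140000; V(2,+1) = 0.000000; V(2,+2) = 0.000000
Backward induction: V(k, j) = exp(-r*dt) * [p_u * V(k+1, j+1) + p_m * V(k+1, j) + p_d * V(k+1, j-1)]
  V(1,-1) = exp(-r*dt) * [p_u*0.140000 + p_m*0.630135 + p_d*0.880038] = 0.612890
  V(1,+0) = exp(-r*dt) * [p_u*0.000000 + p_m*0.140000 + p_d*0.630135] = 0.222890
  V(1,+1) = exp(-r*dt) * [p_u*0.000000 + p_m*0.000000 + p_d*0.140000] = 0.029134
  V(0,+0) = exp(-r*dt) * [p_u*0.029134 + p_m*0.222890 + p_d*0.612890] = 0.277115

Answer: Price = V(0,0) = 0.2771


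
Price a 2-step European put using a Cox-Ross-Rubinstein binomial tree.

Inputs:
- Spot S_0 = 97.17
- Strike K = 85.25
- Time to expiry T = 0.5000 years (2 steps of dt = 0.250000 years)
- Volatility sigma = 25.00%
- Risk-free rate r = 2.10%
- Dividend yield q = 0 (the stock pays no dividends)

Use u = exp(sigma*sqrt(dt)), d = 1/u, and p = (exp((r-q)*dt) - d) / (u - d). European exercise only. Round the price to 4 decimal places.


Answer: Price = V(0,0) = 2.4662

Derivation:
dt = T/N = 0.250000
u = exp(sigma*sqrt(dt)) = 1.133148; d = 1/u = 0.882497
p = (exp((r-q)*dt) - d) / (u - d) = 0.489791
Discount per step: exp(-r*dt) = 0.994764
Stock lattice S(k, i) with i counting down-moves:
  k=0: S(0,0) = 97.1700
  k=1: S(1,0) = 110.1080; S(1,1) = 85.7522
  k=2: S(2,0) = 124.7687; S(2,1) = 97.1700; S(2,2) = 75.6761
Terminal payoffs V(N, i) = max(K - S_T, 0):
  V(2,0) = 0.000000; V(2,1) = 0.000000; V(2,2) = 9.573928
Backward induction: V(k, i) = exp(-r*dt) * [p * V(k+1, i) + (1-p) * V(k+1, i+1)].
  V(1,0) = exp(-r*dt) * [p*0.000000 + (1-p)*0.000000] = 0.000000
  V(1,1) = exp(-r*dt) * [p*0.000000 + (1-p)*9.573928] = 4.859126
  V(0,0) = exp(-r*dt) * [p*0.000000 + (1-p)*4.859126] = 2.466188


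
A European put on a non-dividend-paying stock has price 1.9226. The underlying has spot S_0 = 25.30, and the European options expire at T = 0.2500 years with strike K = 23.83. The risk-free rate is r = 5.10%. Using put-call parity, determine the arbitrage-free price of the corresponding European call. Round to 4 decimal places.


Answer: Call price = 3.6945

Derivation:
Put-call parity: C - P = S_0 * exp(-qT) - K * exp(-rT).
S_0 * exp(-qT) = 25.3000 * 1.00000000 = 25.30000000
K * exp(-rT) = 23.8300 * 0.98733094 = 23.52809623
C = P + S*exp(-qT) - K*exp(-rT)
C = 1.9226 + 25.30000000 - 23.52809623 = 3.6945


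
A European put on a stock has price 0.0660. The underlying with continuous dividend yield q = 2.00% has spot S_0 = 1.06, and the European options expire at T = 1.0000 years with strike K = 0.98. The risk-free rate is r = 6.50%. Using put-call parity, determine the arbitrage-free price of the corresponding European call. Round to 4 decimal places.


Answer: Call price = 0.1867

Derivation:
Put-call parity: C - P = S_0 * exp(-qT) - K * exp(-rT).
S_0 * exp(-qT) = 1.0600 * 0.98019867 = 1.03901059
K * exp(-rT) = 0.9800 * 0.93706746 = 0.91832611
C = P + S*exp(-qT) - K*exp(-rT)
C = 0.0660 + 1.03901059 - 0.91832611 = 0.1867


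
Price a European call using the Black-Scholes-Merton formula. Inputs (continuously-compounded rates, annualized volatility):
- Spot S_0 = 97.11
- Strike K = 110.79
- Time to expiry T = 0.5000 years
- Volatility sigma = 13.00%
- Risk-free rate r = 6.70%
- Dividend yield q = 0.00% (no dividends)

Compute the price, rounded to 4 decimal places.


d1 = (ln(S/K) + (r - q + 0.5*sigma^2) * T) / (sigma * sqrt(T)) = -1.02331581
d2 = d1 - sigma * sqrt(T) = -1.11523969
exp(-rT) = 0.96705491; exp(-qT) = 1.00000000
C = S_0 * exp(-qT) * N(d1) - K * exp(-rT) * N(d2)
N(d1) = 0.15307928; N(d2) = 0.13237386
C = 97.1100 * 1.00000000 * 0.15307928 - 110.7900 * 0.96705491 * 0.13237386 = 0.6830

Answer: Price = 0.6830


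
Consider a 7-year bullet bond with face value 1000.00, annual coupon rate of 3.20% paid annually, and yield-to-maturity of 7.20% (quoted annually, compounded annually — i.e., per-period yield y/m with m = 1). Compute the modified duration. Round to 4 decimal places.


Answer: Modified duration = 5.8637

Derivation:
Coupon per period c = face * coupon_rate / m = 32.000000
Periods per year m = 1; per-period yield y/m = 0.072000
Number of cashflows N = 7
Cashflows (t years, CF_t, discount factor 1/(1+y/m)^(m*t), PV):
  t = 1.0000: CF_t = 32.000000, DF = 0.932836, PV = 29.850746
  t = 2.0000: CF_t = 32.000000, DF = 0.870183, PV = 27.845845
  t = 3.0000: CF_t = 32.000000, DF = 0.811738, PV = 25.975602
  t = 4.0000: CF_t = 32.000000, DF = 0.757218, PV = 24.230972
  t = 5.0000: CF_t = 32.000000, DF = 0.706360, PV = 22.603519
  t = 6.0000: CF_t = 32.000000, DF = 0.658918, PV = 21.085372
  t = 7.0000: CF_t = 1032.000000, DF = 0.614662, PV = 634.331385
Price P = sum_t PV_t = 785.923442
First compute Macaulay numerator sum_t t * PV_t:
  t * PV_t at t = 1.0000: 29.850746
  t * PV_t at t = 2.0000: 55.691691
  t * PV_t at t = 3.0000: 77.926806
  t * PV_t at t = 4.0000: 96.923888
  t * PV_t at t = 5.0000: 113.017594
  t * PV_t at t = 6.0000: 126.512232
  t * PV_t at t = 7.0000: 4440.319697
Macaulay duration D = 4940.242653 / 785.923442 = 6.285908
Modified duration = D / (1 + y/m) = 6.285908 / (1 + 0.072000) = 5.863720


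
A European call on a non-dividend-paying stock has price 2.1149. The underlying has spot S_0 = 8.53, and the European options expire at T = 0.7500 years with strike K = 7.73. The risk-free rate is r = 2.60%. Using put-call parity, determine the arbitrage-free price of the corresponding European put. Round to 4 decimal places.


Put-call parity: C - P = S_0 * exp(-qT) - K * exp(-rT).
S_0 * exp(-qT) = 8.5300 * 1.00000000 = 8.53000000
K * exp(-rT) = 7.7300 * 0.98068890 = 7.58072516
P = C - S*exp(-qT) + K*exp(-rT)
P = 2.1149 - 8.53000000 + 7.58072516 = 1.1656

Answer: Put price = 1.1656


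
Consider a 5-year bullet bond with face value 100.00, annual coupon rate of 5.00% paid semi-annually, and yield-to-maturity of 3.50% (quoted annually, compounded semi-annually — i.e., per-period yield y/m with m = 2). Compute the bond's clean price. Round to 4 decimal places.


Answer: Price = 106.8259

Derivation:
Coupon per period c = face * coupon_rate / m = 2.500000
Periods per year m = 2; per-period yield y/m = 0.017500
Number of cashflows N = 10
Cashflows (t years, CF_t, discount factor 1/(1+y/m)^(m*t), PV):
  t = 0.5000: CF_t = 2.500000, DF = 0.982801, PV = 2.457002
  t = 1.0000: CF_t = 2.500000, DF = 0.965898, PV = 2.414744
  t = 1.5000: CF_t = 2.500000, DF = 0.949285, PV = 2.373213
  t = 2.0000: CF_t = 2.500000, DF = 0.932959, PV = 2.332396
  t = 2.5000: CF_t = 2.500000, DF = 0.916913, PV = 2.292281
  t = 3.0000: CF_t = 2.500000, DF = 0.901143, PV = 2.252856
  t = 3.5000: CF_t = 2.500000, DF = 0.885644, PV = 2.214109
  t = 4.0000: CF_t = 2.500000, DF = 0.870412, PV = 2.176029
  t = 4.5000: CF_t = 2.500000, DF = 0.855441, PV = 2.138603
  t = 5.0000: CF_t = 102.500000, DF = 0.840729, PV = 86.174681
Price P = sum_t PV_t = 106.825917


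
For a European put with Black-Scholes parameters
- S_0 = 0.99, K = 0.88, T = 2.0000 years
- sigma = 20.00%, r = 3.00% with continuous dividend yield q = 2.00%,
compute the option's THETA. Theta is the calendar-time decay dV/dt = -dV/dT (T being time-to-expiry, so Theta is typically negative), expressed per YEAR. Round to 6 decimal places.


Answer: Theta = -0.017991

Derivation:
d1 = 0.6285579505; d2 = 0.3457152380
phi(d1) = 0.3274299690; exp(-qT) = 0.9607894392; exp(-rT) = 0.9417645336
Theta = -S*exp(-qT)*phi(d1)*sigma/(2*sqrt(T)) + r*K*exp(-rT)*N(-d2) - q*S*exp(-qT)*N(-d1)
N(-d1) = 0.2648192483; N(-d2) = 0.3647783657; sqrt(T) = 1.4142135624
Term 1 = -0.9900 * 0.9607894392 * 0.3274299690 * 0.2000 / (2 * 1.4142135624) = -0.0220225115
Term 2 = 0.0300 * 0.8800 * 0.9417645336 * 0.3647783657 = 0.0090693326
Term 3 = -0.0200 * 0.9900 * 0.9607894392 * 0.2648192483 = -0.0050378236
Theta = -0.0220225115 + (0.0090693326) + (-0.0050378236) = -0.017991


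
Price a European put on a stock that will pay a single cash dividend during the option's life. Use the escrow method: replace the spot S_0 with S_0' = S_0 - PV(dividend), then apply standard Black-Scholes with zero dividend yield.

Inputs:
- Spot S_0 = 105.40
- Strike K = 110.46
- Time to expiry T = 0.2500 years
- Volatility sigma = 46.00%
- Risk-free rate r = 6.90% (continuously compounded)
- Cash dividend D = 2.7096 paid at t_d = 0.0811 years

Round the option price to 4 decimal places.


PV(D) = D * exp(-r * t_d) = 2.7096 * 0.99441973 = 2.69447969
S_0' = S_0 - PV(D) = 105.4000 - 2.69447969 = 102.70552031
d1 = (ln(S_0'/K) + (r + sigma^2/2)*T) / (sigma*sqrt(T)) = -0.12646781
d2 = d1 - sigma*sqrt(T) = -0.35646781
exp(-rT) = 0.98289793
N(-d1) = 0.55031919; N(-d2) = 0.63925487
P = K * exp(-rT) * N(-d2) - S_0' * N(-d1) = 110.4600 * 0.98289793 * 0.63925487 - 102.70552031 * 0.55031919 = 12.8837

Answer: Price = 12.8837


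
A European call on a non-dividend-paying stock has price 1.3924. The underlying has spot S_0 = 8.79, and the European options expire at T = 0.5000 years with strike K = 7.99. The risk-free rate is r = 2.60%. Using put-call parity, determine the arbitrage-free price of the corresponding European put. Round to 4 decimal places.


Answer: Put price = 0.4892

Derivation:
Put-call parity: C - P = S_0 * exp(-qT) - K * exp(-rT).
S_0 * exp(-qT) = 8.7900 * 1.00000000 = 8.79000000
K * exp(-rT) = 7.9900 * 0.98708414 = 7.88680224
P = C - S*exp(-qT) + K*exp(-rT)
P = 1.3924 - 8.79000000 + 7.88680224 = 0.4892


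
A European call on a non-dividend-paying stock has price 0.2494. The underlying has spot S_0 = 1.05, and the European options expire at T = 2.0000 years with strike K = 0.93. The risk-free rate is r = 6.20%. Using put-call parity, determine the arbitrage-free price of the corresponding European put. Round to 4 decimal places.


Put-call parity: C - P = S_0 * exp(-qT) - K * exp(-rT).
S_0 * exp(-qT) = 1.0500 * 1.00000000 = 1.05000000
K * exp(-rT) = 0.9300 * 0.88337984 = 0.82154325
P = C - S*exp(-qT) + K*exp(-rT)
P = 0.2494 - 1.05000000 + 0.82154325 = 0.0209

Answer: Put price = 0.0209


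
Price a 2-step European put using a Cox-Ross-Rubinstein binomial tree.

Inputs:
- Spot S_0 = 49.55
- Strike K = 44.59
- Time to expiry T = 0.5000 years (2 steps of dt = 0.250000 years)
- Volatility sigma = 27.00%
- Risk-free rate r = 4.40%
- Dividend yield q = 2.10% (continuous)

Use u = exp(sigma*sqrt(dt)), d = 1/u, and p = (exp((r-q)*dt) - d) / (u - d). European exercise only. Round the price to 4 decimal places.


dt = T/N = 0.250000
u = exp(sigma*sqrt(dt)) = 1.144537; d = 1/u = 0.873716
p = (exp((r-q)*dt) - d) / (u - d) = 0.487594
Discount per step: exp(-r*dt) = 0.989060
Stock lattice S(k, i) with i counting down-moves:
  k=0: S(0,0) = 49.5500
  k=1: S(1,0) = 56.7118; S(1,1) = 43.2926
  k=2: S(2,0) = 64.9087; S(2,1) = 49.5500; S(2,2) = 37.8255
Terminal payoffs V(N, i) = max(K - S_T, 0):
  V(2,0) = 0.000000; V(2,1) = 0.000000; V(2,2) = 6.764546
Backward induction: V(k, i) = exp(-r*dt) * [p * V(k+1, i) + (1-p) * V(k+1, i+1)].
  V(1,0) = exp(-r*dt) * [p*0.000000 + (1-p)*0.000000] = 0.000000
  V(1,1) = exp(-r*dt) * [p*0.000000 + (1-p)*6.764546] = 3.428274
  V(0,0) = exp(-r*dt) * [p*0.000000 + (1-p)*3.428274] = 1.737451

Answer: Price = V(0,0) = 1.7375
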